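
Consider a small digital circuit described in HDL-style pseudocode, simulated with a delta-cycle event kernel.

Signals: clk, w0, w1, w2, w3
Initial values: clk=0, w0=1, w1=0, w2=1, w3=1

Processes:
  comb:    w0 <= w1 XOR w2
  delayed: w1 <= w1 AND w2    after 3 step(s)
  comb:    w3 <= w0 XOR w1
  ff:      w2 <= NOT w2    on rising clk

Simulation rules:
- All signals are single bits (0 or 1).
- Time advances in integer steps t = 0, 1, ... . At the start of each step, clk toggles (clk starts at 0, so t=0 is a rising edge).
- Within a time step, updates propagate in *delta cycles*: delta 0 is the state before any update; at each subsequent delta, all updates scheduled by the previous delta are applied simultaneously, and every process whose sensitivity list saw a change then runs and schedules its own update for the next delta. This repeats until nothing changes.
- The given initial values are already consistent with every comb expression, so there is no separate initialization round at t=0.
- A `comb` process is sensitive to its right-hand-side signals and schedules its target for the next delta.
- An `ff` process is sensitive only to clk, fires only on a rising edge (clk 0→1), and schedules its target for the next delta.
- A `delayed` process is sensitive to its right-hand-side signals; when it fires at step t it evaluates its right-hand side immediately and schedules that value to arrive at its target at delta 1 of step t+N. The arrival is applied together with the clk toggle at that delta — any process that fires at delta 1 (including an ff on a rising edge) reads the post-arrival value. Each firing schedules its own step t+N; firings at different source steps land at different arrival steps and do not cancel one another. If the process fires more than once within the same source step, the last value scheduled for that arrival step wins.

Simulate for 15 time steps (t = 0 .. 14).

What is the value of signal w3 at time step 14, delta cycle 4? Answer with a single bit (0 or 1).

t=0 Δ0: w1=0 w3=1 clk=0 w0=1 w2=1
  Δ1: clk:0→1
  Δ2: w2:1→0
  Δ3: w0:1→0
  Δ4: w3:1→0
  (4Δ to stable)
t=1 Δ0: w1=0 w3=0 clk=1 w0=0 w2=0
  Δ1: clk:1→0
  (1Δ to stable)
t=2 Δ0: w1=0 w3=0 clk=0 w0=0 w2=0
  Δ1: clk:0→1
  Δ2: w2:0→1
  Δ3: w0:0→1
  Δ4: w3:0→1
  (4Δ to stable)
t=3 Δ0: w1=0 w3=1 clk=1 w0=1 w2=1
  Δ1: clk:1→0
  (1Δ to stable)
t=4 Δ0: w1=0 w3=1 clk=0 w0=1 w2=1
  Δ1: clk:0→1
  Δ2: w2:1→0
  Δ3: w0:1→0
  Δ4: w3:1→0
  (4Δ to stable)
t=5 Δ0: w1=0 w3=0 clk=1 w0=0 w2=0
  Δ1: clk:1→0
  (1Δ to stable)
t=6 Δ0: w1=0 w3=0 clk=0 w0=0 w2=0
  Δ1: clk:0→1
  Δ2: w2:0→1
  Δ3: w0:0→1
  Δ4: w3:0→1
  (4Δ to stable)
t=7 Δ0: w1=0 w3=1 clk=1 w0=1 w2=1
  Δ1: clk:1→0
  (1Δ to stable)
t=8 Δ0: w1=0 w3=1 clk=0 w0=1 w2=1
  Δ1: clk:0→1
  Δ2: w2:1→0
  Δ3: w0:1→0
  Δ4: w3:1→0
  (4Δ to stable)
t=9 Δ0: w1=0 w3=0 clk=1 w0=0 w2=0
  Δ1: clk:1→0
  (1Δ to stable)
t=10 Δ0: w1=0 w3=0 clk=0 w0=0 w2=0
  Δ1: clk:0→1
  Δ2: w2:0→1
  Δ3: w0:0→1
  Δ4: w3:0→1
  (4Δ to stable)
t=11 Δ0: w1=0 w3=1 clk=1 w0=1 w2=1
  Δ1: clk:1→0
  (1Δ to stable)
t=12 Δ0: w1=0 w3=1 clk=0 w0=1 w2=1
  Δ1: clk:0→1
  Δ2: w2:1→0
  Δ3: w0:1→0
  Δ4: w3:1→0
  (4Δ to stable)
t=13 Δ0: w1=0 w3=0 clk=1 w0=0 w2=0
  Δ1: clk:1→0
  (1Δ to stable)
t=14 Δ0: w1=0 w3=0 clk=0 w0=0 w2=0
  Δ1: clk:0→1
  Δ2: w2:0→1
  Δ3: w0:0→1
  Δ4: w3:0→1
  (4Δ to stable)

1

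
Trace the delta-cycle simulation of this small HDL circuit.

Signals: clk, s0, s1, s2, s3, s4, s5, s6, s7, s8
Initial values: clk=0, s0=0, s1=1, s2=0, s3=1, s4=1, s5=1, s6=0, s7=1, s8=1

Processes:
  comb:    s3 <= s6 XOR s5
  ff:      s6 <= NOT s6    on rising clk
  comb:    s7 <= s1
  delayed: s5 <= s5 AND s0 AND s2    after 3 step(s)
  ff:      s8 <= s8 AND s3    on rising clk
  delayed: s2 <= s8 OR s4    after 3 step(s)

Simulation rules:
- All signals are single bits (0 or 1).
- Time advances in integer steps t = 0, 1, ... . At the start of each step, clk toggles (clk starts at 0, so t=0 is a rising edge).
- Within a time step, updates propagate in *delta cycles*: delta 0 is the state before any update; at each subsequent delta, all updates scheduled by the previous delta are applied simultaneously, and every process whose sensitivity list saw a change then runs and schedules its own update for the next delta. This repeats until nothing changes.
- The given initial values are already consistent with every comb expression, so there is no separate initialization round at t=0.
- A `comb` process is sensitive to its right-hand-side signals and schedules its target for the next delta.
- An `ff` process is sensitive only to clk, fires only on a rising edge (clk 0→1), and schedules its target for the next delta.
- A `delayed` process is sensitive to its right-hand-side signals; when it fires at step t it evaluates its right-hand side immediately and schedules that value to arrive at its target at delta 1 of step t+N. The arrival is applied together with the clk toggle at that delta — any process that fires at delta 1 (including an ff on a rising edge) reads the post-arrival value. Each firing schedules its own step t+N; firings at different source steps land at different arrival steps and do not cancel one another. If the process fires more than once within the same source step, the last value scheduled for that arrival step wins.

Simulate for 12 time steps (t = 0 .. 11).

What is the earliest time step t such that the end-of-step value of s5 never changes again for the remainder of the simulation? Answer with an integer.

8

[bits: s1,s7,s8,s2,s4,s6,clk,s5,s3,s0]
t=0: Δ0=1110100110 Δ1=1110101110 Δ2=1110111110 Δ3=1110111100 | 3Δ
t=1: Δ0=1110111100 Δ1=1110110100 | 1Δ
t=2: Δ0=1110110100 Δ1=1110111100 Δ2=1100101100 Δ3=1100101110 | 3Δ
t=3: Δ0=1100101110 Δ1=1100100110 | 1Δ
t=4: Δ0=1100100110 Δ1=1100101110 Δ2=1100111110 Δ3=1100111100 | 3Δ
t=5: Δ0=1100111100 Δ1=1101110100 | 1Δ
t=6: Δ0=1101110100 Δ1=1101111100 Δ2=1101101100 Δ3=1101101110 | 3Δ
t=7: Δ0=1101101110 Δ1=1101100110 | 1Δ
t=8: Δ0=1101100110 Δ1=1101101010 Δ2=1101111000 Δ3=1101111010 | 3Δ
t=9: Δ0=1101111010 Δ1=1101110010 | 1Δ
t=10: Δ0=1101110010 Δ1=1101111010 Δ2=1101101010 Δ3=1101101000 | 3Δ
t=11: Δ0=1101101000 Δ1=1101100000 | 1Δ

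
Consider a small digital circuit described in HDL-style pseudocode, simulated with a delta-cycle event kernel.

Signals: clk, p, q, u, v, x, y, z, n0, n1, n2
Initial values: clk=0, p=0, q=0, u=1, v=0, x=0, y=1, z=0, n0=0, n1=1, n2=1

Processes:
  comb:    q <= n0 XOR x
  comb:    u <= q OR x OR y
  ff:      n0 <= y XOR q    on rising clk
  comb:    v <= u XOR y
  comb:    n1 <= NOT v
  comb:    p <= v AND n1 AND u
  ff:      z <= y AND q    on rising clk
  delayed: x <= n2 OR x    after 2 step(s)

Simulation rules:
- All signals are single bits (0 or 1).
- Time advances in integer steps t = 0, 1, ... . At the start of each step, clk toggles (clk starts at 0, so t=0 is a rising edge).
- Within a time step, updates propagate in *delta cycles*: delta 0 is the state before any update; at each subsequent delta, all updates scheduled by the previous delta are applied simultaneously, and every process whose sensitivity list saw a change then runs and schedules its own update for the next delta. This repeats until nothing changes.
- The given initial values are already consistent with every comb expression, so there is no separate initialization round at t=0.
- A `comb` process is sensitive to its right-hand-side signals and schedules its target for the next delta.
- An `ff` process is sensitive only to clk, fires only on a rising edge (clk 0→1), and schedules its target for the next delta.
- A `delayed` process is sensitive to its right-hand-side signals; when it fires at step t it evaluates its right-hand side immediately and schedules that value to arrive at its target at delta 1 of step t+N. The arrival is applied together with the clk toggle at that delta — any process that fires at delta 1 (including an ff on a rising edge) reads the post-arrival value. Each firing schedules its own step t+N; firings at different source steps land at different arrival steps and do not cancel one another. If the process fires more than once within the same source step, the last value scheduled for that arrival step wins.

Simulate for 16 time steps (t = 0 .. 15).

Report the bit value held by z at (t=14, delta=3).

1

t=0 Δ0: clk=0 x=0 n2=1 n0=0 y=1 u=1 q=0 v=0 z=0 n1=1 p=0
  Δ1: clk:0→1
  Δ2: n0:0→1
  Δ3: q:0→1
  (3Δ to stable)
t=1 Δ0: clk=1 x=0 n2=1 n0=1 y=1 u=1 q=1 v=0 z=0 n1=1 p=0
  Δ1: clk:1→0
  (1Δ to stable)
t=2 Δ0: clk=0 x=0 n2=1 n0=1 y=1 u=1 q=1 v=0 z=0 n1=1 p=0
  Δ1: clk:0→1
  Δ2: n0:1→0, z:0→1
  Δ3: q:1→0
  (3Δ to stable)
t=3 Δ0: clk=1 x=0 n2=1 n0=0 y=1 u=1 q=0 v=0 z=1 n1=1 p=0
  Δ1: clk:1→0
  (1Δ to stable)
t=4 Δ0: clk=0 x=0 n2=1 n0=0 y=1 u=1 q=0 v=0 z=1 n1=1 p=0
  Δ1: clk:0→1
  Δ2: n0:0→1, z:1→0
  Δ3: q:0→1
  (3Δ to stable)
t=5 Δ0: clk=1 x=0 n2=1 n0=1 y=1 u=1 q=1 v=0 z=0 n1=1 p=0
  Δ1: clk:1→0
  (1Δ to stable)
t=6 Δ0: clk=0 x=0 n2=1 n0=1 y=1 u=1 q=1 v=0 z=0 n1=1 p=0
  Δ1: clk:0→1
  Δ2: n0:1→0, z:0→1
  Δ3: q:1→0
  (3Δ to stable)
t=7 Δ0: clk=1 x=0 n2=1 n0=0 y=1 u=1 q=0 v=0 z=1 n1=1 p=0
  Δ1: clk:1→0
  (1Δ to stable)
t=8 Δ0: clk=0 x=0 n2=1 n0=0 y=1 u=1 q=0 v=0 z=1 n1=1 p=0
  Δ1: clk:0→1
  Δ2: n0:0→1, z:1→0
  Δ3: q:0→1
  (3Δ to stable)
t=9 Δ0: clk=1 x=0 n2=1 n0=1 y=1 u=1 q=1 v=0 z=0 n1=1 p=0
  Δ1: clk:1→0
  (1Δ to stable)
t=10 Δ0: clk=0 x=0 n2=1 n0=1 y=1 u=1 q=1 v=0 z=0 n1=1 p=0
  Δ1: clk:0→1
  Δ2: n0:1→0, z:0→1
  Δ3: q:1→0
  (3Δ to stable)
t=11 Δ0: clk=1 x=0 n2=1 n0=0 y=1 u=1 q=0 v=0 z=1 n1=1 p=0
  Δ1: clk:1→0
  (1Δ to stable)
t=12 Δ0: clk=0 x=0 n2=1 n0=0 y=1 u=1 q=0 v=0 z=1 n1=1 p=0
  Δ1: clk:0→1
  Δ2: n0:0→1, z:1→0
  Δ3: q:0→1
  (3Δ to stable)
t=13 Δ0: clk=1 x=0 n2=1 n0=1 y=1 u=1 q=1 v=0 z=0 n1=1 p=0
  Δ1: clk:1→0
  (1Δ to stable)
t=14 Δ0: clk=0 x=0 n2=1 n0=1 y=1 u=1 q=1 v=0 z=0 n1=1 p=0
  Δ1: clk:0→1
  Δ2: n0:1→0, z:0→1
  Δ3: q:1→0
  (3Δ to stable)
t=15 Δ0: clk=1 x=0 n2=1 n0=0 y=1 u=1 q=0 v=0 z=1 n1=1 p=0
  Δ1: clk:1→0
  (1Δ to stable)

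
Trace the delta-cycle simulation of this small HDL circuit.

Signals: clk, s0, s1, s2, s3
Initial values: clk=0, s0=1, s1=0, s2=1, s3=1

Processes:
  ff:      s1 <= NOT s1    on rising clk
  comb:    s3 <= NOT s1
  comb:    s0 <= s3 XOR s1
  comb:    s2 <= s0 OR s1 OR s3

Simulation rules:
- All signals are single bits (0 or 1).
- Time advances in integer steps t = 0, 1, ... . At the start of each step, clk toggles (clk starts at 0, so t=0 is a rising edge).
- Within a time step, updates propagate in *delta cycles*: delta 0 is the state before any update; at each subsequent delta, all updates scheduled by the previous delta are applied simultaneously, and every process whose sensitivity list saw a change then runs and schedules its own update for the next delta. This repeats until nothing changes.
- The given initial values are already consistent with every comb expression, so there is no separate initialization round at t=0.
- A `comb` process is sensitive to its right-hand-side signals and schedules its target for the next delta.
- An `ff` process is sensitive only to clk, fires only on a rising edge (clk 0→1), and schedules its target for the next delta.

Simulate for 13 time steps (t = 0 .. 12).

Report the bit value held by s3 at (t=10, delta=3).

[bits: s3,s1,s2,s0,clk]
t=0: Δ0=10110 Δ1=10111 Δ2=11111 Δ3=01101 Δ4=01111 | 4Δ
t=1: Δ0=01111 Δ1=01110 | 1Δ
t=2: Δ0=01110 Δ1=01111 Δ2=00111 Δ3=10101 Δ4=10111 | 4Δ
t=3: Δ0=10111 Δ1=10110 | 1Δ
t=4: Δ0=10110 Δ1=10111 Δ2=11111 Δ3=01101 Δ4=01111 | 4Δ
t=5: Δ0=01111 Δ1=01110 | 1Δ
t=6: Δ0=01110 Δ1=01111 Δ2=00111 Δ3=10101 Δ4=10111 | 4Δ
t=7: Δ0=10111 Δ1=10110 | 1Δ
t=8: Δ0=10110 Δ1=10111 Δ2=11111 Δ3=01101 Δ4=01111 | 4Δ
t=9: Δ0=01111 Δ1=01110 | 1Δ
t=10: Δ0=01110 Δ1=01111 Δ2=00111 Δ3=10101 Δ4=10111 | 4Δ
t=11: Δ0=10111 Δ1=10110 | 1Δ
t=12: Δ0=10110 Δ1=10111 Δ2=11111 Δ3=01101 Δ4=01111 | 4Δ

1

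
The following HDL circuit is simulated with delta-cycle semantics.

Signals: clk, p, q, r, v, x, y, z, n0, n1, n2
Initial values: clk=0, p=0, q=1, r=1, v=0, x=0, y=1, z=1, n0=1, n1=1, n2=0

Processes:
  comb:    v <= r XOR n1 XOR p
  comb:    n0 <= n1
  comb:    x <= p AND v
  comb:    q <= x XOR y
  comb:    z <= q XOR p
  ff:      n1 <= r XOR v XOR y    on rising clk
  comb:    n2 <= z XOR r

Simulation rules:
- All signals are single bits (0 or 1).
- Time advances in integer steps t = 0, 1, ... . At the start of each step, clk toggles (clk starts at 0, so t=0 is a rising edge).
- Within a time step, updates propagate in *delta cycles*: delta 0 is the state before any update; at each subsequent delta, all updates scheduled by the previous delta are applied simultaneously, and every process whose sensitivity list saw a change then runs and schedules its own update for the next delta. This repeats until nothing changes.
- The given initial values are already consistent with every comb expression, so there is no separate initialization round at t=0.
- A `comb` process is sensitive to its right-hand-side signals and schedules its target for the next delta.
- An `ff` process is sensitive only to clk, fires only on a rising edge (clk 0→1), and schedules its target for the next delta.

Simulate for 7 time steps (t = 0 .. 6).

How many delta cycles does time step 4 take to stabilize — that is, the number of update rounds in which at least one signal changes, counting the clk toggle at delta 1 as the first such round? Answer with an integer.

t=0 Δ0: n0=1 q=1 v=0 x=0 n2=0 r=1 n1=1 p=0 y=1 clk=0 z=1
  Δ1: clk:0→1
  Δ2: n1:1→0
  Δ3: n0:1→0, v:0→1
  (3Δ to stable)
t=1 Δ0: n0=0 q=1 v=1 x=0 n2=0 r=1 n1=0 p=0 y=1 clk=1 z=1
  Δ1: clk:1→0
  (1Δ to stable)
t=2 Δ0: n0=0 q=1 v=1 x=0 n2=0 r=1 n1=0 p=0 y=1 clk=0 z=1
  Δ1: clk:0→1
  Δ2: n1:0→1
  Δ3: n0:0→1, v:1→0
  (3Δ to stable)
t=3 Δ0: n0=1 q=1 v=0 x=0 n2=0 r=1 n1=1 p=0 y=1 clk=1 z=1
  Δ1: clk:1→0
  (1Δ to stable)
t=4 Δ0: n0=1 q=1 v=0 x=0 n2=0 r=1 n1=1 p=0 y=1 clk=0 z=1
  Δ1: clk:0→1
  Δ2: n1:1→0
  Δ3: n0:1→0, v:0→1
  (3Δ to stable)
t=5 Δ0: n0=0 q=1 v=1 x=0 n2=0 r=1 n1=0 p=0 y=1 clk=1 z=1
  Δ1: clk:1→0
  (1Δ to stable)
t=6 Δ0: n0=0 q=1 v=1 x=0 n2=0 r=1 n1=0 p=0 y=1 clk=0 z=1
  Δ1: clk:0→1
  Δ2: n1:0→1
  Δ3: n0:0→1, v:1→0
  (3Δ to stable)

3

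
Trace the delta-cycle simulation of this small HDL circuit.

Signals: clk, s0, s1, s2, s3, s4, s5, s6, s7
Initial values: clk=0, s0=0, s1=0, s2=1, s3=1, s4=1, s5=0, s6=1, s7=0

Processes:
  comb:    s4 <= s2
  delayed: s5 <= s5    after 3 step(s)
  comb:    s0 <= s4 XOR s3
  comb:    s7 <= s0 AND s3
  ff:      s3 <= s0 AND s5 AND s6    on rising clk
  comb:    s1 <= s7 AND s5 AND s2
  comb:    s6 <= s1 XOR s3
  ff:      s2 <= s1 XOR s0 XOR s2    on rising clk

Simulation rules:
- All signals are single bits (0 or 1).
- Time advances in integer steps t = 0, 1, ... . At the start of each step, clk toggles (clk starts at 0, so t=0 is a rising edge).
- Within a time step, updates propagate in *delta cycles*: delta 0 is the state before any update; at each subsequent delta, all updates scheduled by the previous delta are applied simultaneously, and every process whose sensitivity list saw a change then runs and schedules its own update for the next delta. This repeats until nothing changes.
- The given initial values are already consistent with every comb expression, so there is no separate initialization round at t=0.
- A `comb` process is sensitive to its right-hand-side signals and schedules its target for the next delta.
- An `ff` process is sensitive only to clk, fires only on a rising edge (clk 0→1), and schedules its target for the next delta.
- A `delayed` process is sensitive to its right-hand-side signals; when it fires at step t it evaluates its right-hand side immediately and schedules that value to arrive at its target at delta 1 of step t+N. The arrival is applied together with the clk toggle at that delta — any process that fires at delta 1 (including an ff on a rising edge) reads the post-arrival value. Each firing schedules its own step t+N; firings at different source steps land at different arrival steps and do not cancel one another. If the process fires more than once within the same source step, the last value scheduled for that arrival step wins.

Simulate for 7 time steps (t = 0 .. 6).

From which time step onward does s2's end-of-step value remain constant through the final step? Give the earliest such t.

[bits: s6,s7,s0,s4,s2,s1,clk,s5,s3]
t=0: Δ0=100110001 Δ1=100110101 Δ2=100110100 Δ3=001110100 | 3Δ
t=1: Δ0=001110100 Δ1=001110000 | 1Δ
t=2: Δ0=001110000 Δ1=001110100 Δ2=001100100 Δ3=001000100 Δ4=000000100 | 4Δ
t=3: Δ0=000000100 Δ1=000000000 | 1Δ
t=4: Δ0=000000000 Δ1=000000100 | 1Δ
t=5: Δ0=000000100 Δ1=000000000 | 1Δ
t=6: Δ0=000000000 Δ1=000000100 | 1Δ

2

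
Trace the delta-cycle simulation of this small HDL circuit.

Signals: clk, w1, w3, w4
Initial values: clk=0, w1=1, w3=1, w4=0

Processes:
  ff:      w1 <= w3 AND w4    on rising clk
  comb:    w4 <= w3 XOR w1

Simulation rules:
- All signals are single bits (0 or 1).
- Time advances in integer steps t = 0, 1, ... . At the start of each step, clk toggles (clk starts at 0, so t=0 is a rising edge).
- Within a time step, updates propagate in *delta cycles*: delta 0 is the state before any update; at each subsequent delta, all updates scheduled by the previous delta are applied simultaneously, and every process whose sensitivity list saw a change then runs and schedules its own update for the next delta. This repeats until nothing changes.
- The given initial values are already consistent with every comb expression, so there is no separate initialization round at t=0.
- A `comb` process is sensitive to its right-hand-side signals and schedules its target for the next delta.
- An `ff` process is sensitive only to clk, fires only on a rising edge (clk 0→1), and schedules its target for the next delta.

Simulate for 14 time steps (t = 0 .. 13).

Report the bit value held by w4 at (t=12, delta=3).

1

t=0 Δ0: w1=1 clk=0 w3=1 w4=0
  Δ1: clk:0→1
  Δ2: w1:1→0
  Δ3: w4:0→1
  (3Δ to stable)
t=1 Δ0: w1=0 clk=1 w3=1 w4=1
  Δ1: clk:1→0
  (1Δ to stable)
t=2 Δ0: w1=0 clk=0 w3=1 w4=1
  Δ1: clk:0→1
  Δ2: w1:0→1
  Δ3: w4:1→0
  (3Δ to stable)
t=3 Δ0: w1=1 clk=1 w3=1 w4=0
  Δ1: clk:1→0
  (1Δ to stable)
t=4 Δ0: w1=1 clk=0 w3=1 w4=0
  Δ1: clk:0→1
  Δ2: w1:1→0
  Δ3: w4:0→1
  (3Δ to stable)
t=5 Δ0: w1=0 clk=1 w3=1 w4=1
  Δ1: clk:1→0
  (1Δ to stable)
t=6 Δ0: w1=0 clk=0 w3=1 w4=1
  Δ1: clk:0→1
  Δ2: w1:0→1
  Δ3: w4:1→0
  (3Δ to stable)
t=7 Δ0: w1=1 clk=1 w3=1 w4=0
  Δ1: clk:1→0
  (1Δ to stable)
t=8 Δ0: w1=1 clk=0 w3=1 w4=0
  Δ1: clk:0→1
  Δ2: w1:1→0
  Δ3: w4:0→1
  (3Δ to stable)
t=9 Δ0: w1=0 clk=1 w3=1 w4=1
  Δ1: clk:1→0
  (1Δ to stable)
t=10 Δ0: w1=0 clk=0 w3=1 w4=1
  Δ1: clk:0→1
  Δ2: w1:0→1
  Δ3: w4:1→0
  (3Δ to stable)
t=11 Δ0: w1=1 clk=1 w3=1 w4=0
  Δ1: clk:1→0
  (1Δ to stable)
t=12 Δ0: w1=1 clk=0 w3=1 w4=0
  Δ1: clk:0→1
  Δ2: w1:1→0
  Δ3: w4:0→1
  (3Δ to stable)
t=13 Δ0: w1=0 clk=1 w3=1 w4=1
  Δ1: clk:1→0
  (1Δ to stable)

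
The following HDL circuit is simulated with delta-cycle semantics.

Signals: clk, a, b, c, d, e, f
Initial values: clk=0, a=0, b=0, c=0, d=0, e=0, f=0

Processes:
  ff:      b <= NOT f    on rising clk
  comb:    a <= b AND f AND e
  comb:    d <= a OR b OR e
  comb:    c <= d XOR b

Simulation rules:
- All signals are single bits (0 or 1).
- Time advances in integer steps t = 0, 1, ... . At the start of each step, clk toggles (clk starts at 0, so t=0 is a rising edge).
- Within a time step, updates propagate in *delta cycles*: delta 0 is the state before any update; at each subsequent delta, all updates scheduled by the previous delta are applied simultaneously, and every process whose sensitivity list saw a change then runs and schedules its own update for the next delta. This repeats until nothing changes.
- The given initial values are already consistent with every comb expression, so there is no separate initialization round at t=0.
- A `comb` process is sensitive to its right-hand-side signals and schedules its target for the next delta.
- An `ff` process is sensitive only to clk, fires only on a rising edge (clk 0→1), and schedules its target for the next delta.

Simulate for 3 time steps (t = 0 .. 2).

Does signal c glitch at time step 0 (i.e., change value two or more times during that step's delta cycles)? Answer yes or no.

t=0 Δ0: clk=0 c=0 a=0 b=0 f=0 e=0 d=0
  Δ1: clk:0→1
  Δ2: b:0→1
  Δ3: c:0→1, d:0→1
  Δ4: c:1→0
  (4Δ to stable)
t=1 Δ0: clk=1 c=0 a=0 b=1 f=0 e=0 d=1
  Δ1: clk:1→0
  (1Δ to stable)
t=2 Δ0: clk=0 c=0 a=0 b=1 f=0 e=0 d=1
  Δ1: clk:0→1
  (1Δ to stable)

yes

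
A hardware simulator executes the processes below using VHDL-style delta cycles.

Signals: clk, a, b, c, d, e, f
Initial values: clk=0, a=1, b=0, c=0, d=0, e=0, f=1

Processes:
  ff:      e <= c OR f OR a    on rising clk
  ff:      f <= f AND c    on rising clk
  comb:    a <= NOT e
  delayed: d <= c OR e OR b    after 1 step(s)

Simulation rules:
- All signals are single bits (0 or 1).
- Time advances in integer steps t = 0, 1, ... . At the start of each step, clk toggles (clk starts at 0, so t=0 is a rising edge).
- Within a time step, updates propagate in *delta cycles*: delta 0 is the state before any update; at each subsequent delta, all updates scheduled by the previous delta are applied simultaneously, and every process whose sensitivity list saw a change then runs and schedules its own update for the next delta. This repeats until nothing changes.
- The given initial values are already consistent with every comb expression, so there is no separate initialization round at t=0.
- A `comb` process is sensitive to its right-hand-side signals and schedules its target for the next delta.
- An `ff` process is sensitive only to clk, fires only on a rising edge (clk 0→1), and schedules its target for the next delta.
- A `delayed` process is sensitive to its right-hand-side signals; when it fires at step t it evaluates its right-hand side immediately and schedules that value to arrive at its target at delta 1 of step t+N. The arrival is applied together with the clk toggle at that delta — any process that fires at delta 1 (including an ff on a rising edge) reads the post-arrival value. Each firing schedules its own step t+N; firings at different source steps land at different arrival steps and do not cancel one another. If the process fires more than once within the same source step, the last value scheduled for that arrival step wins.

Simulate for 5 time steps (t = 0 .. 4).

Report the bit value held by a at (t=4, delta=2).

t=0 Δ0: a=1 d=0 f=1 clk=0 b=0 c=0 e=0
  Δ1: clk:0→1
  Δ2: f:1→0, e:0→1
  Δ3: a:1→0
  (3Δ to stable)
t=1 Δ0: a=0 d=0 f=0 clk=1 b=0 c=0 e=1
  Δ1: d:0→1, clk:1→0
  (1Δ to stable)
t=2 Δ0: a=0 d=1 f=0 clk=0 b=0 c=0 e=1
  Δ1: clk:0→1
  Δ2: e:1→0
  Δ3: a:0→1
  (3Δ to stable)
t=3 Δ0: a=1 d=1 f=0 clk=1 b=0 c=0 e=0
  Δ1: d:1→0, clk:1→0
  (1Δ to stable)
t=4 Δ0: a=1 d=0 f=0 clk=0 b=0 c=0 e=0
  Δ1: clk:0→1
  Δ2: e:0→1
  Δ3: a:1→0
  (3Δ to stable)

1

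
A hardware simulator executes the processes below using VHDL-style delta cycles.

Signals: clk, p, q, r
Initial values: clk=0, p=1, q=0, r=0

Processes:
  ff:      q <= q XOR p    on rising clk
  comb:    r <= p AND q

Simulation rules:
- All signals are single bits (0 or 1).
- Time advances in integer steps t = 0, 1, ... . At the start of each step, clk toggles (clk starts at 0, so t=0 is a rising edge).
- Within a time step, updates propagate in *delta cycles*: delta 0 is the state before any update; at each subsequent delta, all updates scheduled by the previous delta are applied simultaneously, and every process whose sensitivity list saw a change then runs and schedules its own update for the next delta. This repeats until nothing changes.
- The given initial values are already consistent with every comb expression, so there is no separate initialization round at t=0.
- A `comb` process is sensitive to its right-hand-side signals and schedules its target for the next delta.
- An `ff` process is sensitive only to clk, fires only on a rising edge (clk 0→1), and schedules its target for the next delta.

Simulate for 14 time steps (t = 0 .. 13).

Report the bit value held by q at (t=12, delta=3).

1

t=0 Δ0: clk=0 r=0 q=0 p=1
  Δ1: clk:0→1
  Δ2: q:0→1
  Δ3: r:0→1
  (3Δ to stable)
t=1 Δ0: clk=1 r=1 q=1 p=1
  Δ1: clk:1→0
  (1Δ to stable)
t=2 Δ0: clk=0 r=1 q=1 p=1
  Δ1: clk:0→1
  Δ2: q:1→0
  Δ3: r:1→0
  (3Δ to stable)
t=3 Δ0: clk=1 r=0 q=0 p=1
  Δ1: clk:1→0
  (1Δ to stable)
t=4 Δ0: clk=0 r=0 q=0 p=1
  Δ1: clk:0→1
  Δ2: q:0→1
  Δ3: r:0→1
  (3Δ to stable)
t=5 Δ0: clk=1 r=1 q=1 p=1
  Δ1: clk:1→0
  (1Δ to stable)
t=6 Δ0: clk=0 r=1 q=1 p=1
  Δ1: clk:0→1
  Δ2: q:1→0
  Δ3: r:1→0
  (3Δ to stable)
t=7 Δ0: clk=1 r=0 q=0 p=1
  Δ1: clk:1→0
  (1Δ to stable)
t=8 Δ0: clk=0 r=0 q=0 p=1
  Δ1: clk:0→1
  Δ2: q:0→1
  Δ3: r:0→1
  (3Δ to stable)
t=9 Δ0: clk=1 r=1 q=1 p=1
  Δ1: clk:1→0
  (1Δ to stable)
t=10 Δ0: clk=0 r=1 q=1 p=1
  Δ1: clk:0→1
  Δ2: q:1→0
  Δ3: r:1→0
  (3Δ to stable)
t=11 Δ0: clk=1 r=0 q=0 p=1
  Δ1: clk:1→0
  (1Δ to stable)
t=12 Δ0: clk=0 r=0 q=0 p=1
  Δ1: clk:0→1
  Δ2: q:0→1
  Δ3: r:0→1
  (3Δ to stable)
t=13 Δ0: clk=1 r=1 q=1 p=1
  Δ1: clk:1→0
  (1Δ to stable)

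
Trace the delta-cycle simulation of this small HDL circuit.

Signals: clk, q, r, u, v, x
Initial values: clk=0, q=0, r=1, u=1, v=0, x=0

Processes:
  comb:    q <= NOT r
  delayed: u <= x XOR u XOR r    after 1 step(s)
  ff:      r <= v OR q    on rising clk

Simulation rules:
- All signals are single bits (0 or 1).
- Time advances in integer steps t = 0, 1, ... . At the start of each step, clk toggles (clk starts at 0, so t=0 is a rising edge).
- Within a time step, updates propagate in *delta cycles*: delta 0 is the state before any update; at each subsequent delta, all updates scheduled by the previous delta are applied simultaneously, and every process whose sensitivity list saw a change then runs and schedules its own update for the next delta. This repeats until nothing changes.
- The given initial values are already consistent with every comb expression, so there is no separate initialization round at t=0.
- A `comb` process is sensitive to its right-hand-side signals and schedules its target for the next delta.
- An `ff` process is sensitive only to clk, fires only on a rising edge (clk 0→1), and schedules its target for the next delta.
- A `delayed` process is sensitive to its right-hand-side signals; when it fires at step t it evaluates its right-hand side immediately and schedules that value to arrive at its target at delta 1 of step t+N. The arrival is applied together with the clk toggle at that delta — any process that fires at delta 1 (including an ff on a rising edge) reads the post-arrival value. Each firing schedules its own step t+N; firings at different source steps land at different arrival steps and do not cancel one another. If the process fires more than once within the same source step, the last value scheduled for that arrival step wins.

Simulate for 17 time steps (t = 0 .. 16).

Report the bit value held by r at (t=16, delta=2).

0

t=0 Δ0: q=0 v=0 clk=0 x=0 r=1 u=1
  Δ1: clk:0→1
  Δ2: r:1→0
  Δ3: q:0→1
  (3Δ to stable)
t=1 Δ0: q=1 v=0 clk=1 x=0 r=0 u=1
  Δ1: clk:1→0
  (1Δ to stable)
t=2 Δ0: q=1 v=0 clk=0 x=0 r=0 u=1
  Δ1: clk:0→1
  Δ2: r:0→1
  Δ3: q:1→0
  (3Δ to stable)
t=3 Δ0: q=0 v=0 clk=1 x=0 r=1 u=1
  Δ1: clk:1→0, u:1→0
  (1Δ to stable)
t=4 Δ0: q=0 v=0 clk=0 x=0 r=1 u=0
  Δ1: clk:0→1, u:0→1
  Δ2: r:1→0
  Δ3: q:0→1
  (3Δ to stable)
t=5 Δ0: q=1 v=0 clk=1 x=0 r=0 u=1
  Δ1: clk:1→0
  (1Δ to stable)
t=6 Δ0: q=1 v=0 clk=0 x=0 r=0 u=1
  Δ1: clk:0→1
  Δ2: r:0→1
  Δ3: q:1→0
  (3Δ to stable)
t=7 Δ0: q=0 v=0 clk=1 x=0 r=1 u=1
  Δ1: clk:1→0, u:1→0
  (1Δ to stable)
t=8 Δ0: q=0 v=0 clk=0 x=0 r=1 u=0
  Δ1: clk:0→1, u:0→1
  Δ2: r:1→0
  Δ3: q:0→1
  (3Δ to stable)
t=9 Δ0: q=1 v=0 clk=1 x=0 r=0 u=1
  Δ1: clk:1→0
  (1Δ to stable)
t=10 Δ0: q=1 v=0 clk=0 x=0 r=0 u=1
  Δ1: clk:0→1
  Δ2: r:0→1
  Δ3: q:1→0
  (3Δ to stable)
t=11 Δ0: q=0 v=0 clk=1 x=0 r=1 u=1
  Δ1: clk:1→0, u:1→0
  (1Δ to stable)
t=12 Δ0: q=0 v=0 clk=0 x=0 r=1 u=0
  Δ1: clk:0→1, u:0→1
  Δ2: r:1→0
  Δ3: q:0→1
  (3Δ to stable)
t=13 Δ0: q=1 v=0 clk=1 x=0 r=0 u=1
  Δ1: clk:1→0
  (1Δ to stable)
t=14 Δ0: q=1 v=0 clk=0 x=0 r=0 u=1
  Δ1: clk:0→1
  Δ2: r:0→1
  Δ3: q:1→0
  (3Δ to stable)
t=15 Δ0: q=0 v=0 clk=1 x=0 r=1 u=1
  Δ1: clk:1→0, u:1→0
  (1Δ to stable)
t=16 Δ0: q=0 v=0 clk=0 x=0 r=1 u=0
  Δ1: clk:0→1, u:0→1
  Δ2: r:1→0
  Δ3: q:0→1
  (3Δ to stable)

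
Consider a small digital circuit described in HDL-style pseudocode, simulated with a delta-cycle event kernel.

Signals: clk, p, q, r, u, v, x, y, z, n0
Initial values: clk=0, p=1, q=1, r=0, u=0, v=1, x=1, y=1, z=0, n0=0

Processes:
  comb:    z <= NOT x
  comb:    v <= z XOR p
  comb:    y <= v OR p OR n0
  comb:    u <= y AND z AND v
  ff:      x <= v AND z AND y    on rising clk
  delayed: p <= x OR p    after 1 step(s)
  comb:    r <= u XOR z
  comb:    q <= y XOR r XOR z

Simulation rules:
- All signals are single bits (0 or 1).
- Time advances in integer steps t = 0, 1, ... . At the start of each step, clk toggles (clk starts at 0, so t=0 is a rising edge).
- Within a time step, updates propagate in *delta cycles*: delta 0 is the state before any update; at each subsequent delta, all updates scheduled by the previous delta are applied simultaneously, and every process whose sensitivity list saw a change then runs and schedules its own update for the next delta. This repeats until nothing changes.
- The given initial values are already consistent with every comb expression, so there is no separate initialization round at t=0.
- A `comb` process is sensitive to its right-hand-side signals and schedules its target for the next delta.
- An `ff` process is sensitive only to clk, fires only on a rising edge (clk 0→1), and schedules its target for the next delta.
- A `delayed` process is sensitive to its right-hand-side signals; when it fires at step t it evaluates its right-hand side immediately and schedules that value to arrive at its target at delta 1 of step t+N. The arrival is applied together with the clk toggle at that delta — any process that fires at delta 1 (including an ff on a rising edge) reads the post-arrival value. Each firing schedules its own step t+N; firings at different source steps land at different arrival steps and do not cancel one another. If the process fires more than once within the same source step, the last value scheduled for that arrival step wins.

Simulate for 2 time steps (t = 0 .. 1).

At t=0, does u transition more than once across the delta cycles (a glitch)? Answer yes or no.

t=0 Δ0: p=1 r=0 z=0 y=1 n0=0 clk=0 v=1 q=1 x=1 u=0
  Δ1: clk:0→1
  Δ2: x:1→0
  Δ3: z:0→1
  Δ4: r:0→1, v:1→0, q:1→0, u:0→1
  Δ5: r:1→0, q:0→1, u:1→0
  Δ6: r:0→1, q:1→0
  Δ7: q:0→1
  (7Δ to stable)
t=1 Δ0: p=1 r=1 z=1 y=1 n0=0 clk=1 v=0 q=1 x=0 u=0
  Δ1: clk:1→0
  (1Δ to stable)

yes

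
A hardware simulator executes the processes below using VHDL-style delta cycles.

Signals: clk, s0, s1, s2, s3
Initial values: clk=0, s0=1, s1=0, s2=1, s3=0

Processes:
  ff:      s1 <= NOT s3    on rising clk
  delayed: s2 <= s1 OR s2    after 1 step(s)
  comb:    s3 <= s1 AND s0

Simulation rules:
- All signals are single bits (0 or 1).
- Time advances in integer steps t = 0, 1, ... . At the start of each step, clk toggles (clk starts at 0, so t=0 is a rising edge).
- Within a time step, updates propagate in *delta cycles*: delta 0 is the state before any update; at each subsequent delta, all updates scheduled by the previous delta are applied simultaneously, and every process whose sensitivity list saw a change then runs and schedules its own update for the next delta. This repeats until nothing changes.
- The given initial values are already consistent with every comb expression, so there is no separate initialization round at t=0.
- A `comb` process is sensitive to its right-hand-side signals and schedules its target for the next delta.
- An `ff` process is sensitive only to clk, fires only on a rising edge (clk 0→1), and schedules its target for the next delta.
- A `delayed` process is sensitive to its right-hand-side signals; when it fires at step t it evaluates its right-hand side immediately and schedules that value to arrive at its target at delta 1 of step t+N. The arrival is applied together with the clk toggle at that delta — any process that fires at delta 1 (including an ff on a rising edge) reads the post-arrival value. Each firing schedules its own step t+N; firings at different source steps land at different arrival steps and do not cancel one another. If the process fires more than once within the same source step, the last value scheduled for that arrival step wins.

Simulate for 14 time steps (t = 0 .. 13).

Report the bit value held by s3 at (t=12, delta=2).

[bits: s3,s2,clk,s0,s1]
t=0: Δ0=01010 Δ1=01110 Δ2=01111 Δ3=11111 | 3Δ
t=1: Δ0=11111 Δ1=11011 | 1Δ
t=2: Δ0=11011 Δ1=11111 Δ2=11110 Δ3=01110 | 3Δ
t=3: Δ0=01110 Δ1=01010 | 1Δ
t=4: Δ0=01010 Δ1=01110 Δ2=01111 Δ3=11111 | 3Δ
t=5: Δ0=11111 Δ1=11011 | 1Δ
t=6: Δ0=11011 Δ1=11111 Δ2=11110 Δ3=01110 | 3Δ
t=7: Δ0=01110 Δ1=01010 | 1Δ
t=8: Δ0=01010 Δ1=01110 Δ2=01111 Δ3=11111 | 3Δ
t=9: Δ0=11111 Δ1=11011 | 1Δ
t=10: Δ0=11011 Δ1=11111 Δ2=11110 Δ3=01110 | 3Δ
t=11: Δ0=01110 Δ1=01010 | 1Δ
t=12: Δ0=01010 Δ1=01110 Δ2=01111 Δ3=11111 | 3Δ
t=13: Δ0=11111 Δ1=11011 | 1Δ

0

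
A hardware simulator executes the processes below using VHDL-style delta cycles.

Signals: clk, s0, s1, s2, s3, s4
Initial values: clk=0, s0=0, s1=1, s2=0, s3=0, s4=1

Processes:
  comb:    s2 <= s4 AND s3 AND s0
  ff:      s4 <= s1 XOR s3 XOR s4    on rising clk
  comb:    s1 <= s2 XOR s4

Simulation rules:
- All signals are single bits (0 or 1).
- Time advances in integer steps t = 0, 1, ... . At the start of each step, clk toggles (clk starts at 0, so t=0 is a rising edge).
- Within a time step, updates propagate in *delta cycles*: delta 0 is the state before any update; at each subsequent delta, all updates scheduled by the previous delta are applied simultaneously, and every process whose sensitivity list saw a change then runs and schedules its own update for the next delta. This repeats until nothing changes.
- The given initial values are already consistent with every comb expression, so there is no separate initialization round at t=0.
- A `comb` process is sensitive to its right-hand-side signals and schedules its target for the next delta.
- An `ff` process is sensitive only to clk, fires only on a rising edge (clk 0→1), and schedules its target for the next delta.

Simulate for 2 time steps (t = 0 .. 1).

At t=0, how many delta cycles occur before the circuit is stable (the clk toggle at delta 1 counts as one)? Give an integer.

3

t0.Δ0 s0=0 s2=0 clk=0 s3=0 s1=1 s4=1
t0.Δ1 s0=0 s2=0 clk=1 s3=0 s1=1 s4=1
t0.Δ2 s0=0 s2=0 clk=1 s3=0 s1=1 s4=0
t0.Δ3 s0=0 s2=0 clk=1 s3=0 s1=0 s4=0
t1.Δ0 s0=0 s2=0 clk=1 s3=0 s1=0 s4=0
t1.Δ1 s0=0 s2=0 clk=0 s3=0 s1=0 s4=0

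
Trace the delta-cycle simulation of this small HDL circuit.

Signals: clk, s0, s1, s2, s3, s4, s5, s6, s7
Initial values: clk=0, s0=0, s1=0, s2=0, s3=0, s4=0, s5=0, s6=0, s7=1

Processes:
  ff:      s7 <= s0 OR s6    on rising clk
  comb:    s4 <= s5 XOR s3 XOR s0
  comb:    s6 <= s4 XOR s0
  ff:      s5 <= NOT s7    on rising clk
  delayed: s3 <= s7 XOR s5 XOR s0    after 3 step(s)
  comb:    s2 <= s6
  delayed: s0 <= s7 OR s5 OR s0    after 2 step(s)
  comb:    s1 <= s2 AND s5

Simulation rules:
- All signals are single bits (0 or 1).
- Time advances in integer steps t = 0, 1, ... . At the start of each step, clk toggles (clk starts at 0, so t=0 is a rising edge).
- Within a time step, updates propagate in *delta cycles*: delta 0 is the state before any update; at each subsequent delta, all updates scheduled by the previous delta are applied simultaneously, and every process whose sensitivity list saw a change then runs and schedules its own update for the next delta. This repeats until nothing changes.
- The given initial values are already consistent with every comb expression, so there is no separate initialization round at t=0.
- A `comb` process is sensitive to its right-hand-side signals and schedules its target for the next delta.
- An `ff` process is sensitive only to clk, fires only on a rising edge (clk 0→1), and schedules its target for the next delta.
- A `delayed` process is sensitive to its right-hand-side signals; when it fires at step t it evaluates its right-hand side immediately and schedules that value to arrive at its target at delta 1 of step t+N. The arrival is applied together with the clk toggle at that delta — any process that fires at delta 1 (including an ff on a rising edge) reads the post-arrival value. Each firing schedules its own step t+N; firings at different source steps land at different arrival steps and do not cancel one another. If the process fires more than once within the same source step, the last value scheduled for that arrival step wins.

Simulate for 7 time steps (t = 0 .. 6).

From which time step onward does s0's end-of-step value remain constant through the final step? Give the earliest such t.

t0.Δ0 clk=0 s6=0 s5=0 s7=1 s2=0 s1=0 s4=0 s0=0 s3=0
t0.Δ1 clk=1 s6=0 s5=0 s7=1 s2=0 s1=0 s4=0 s0=0 s3=0
t0.Δ2 clk=1 s6=0 s5=0 s7=0 s2=0 s1=0 s4=0 s0=0 s3=0
t1.Δ0 clk=1 s6=0 s5=0 s7=0 s2=0 s1=0 s4=0 s0=0 s3=0
t1.Δ1 clk=0 s6=0 s5=0 s7=0 s2=0 s1=0 s4=0 s0=0 s3=0
t2.Δ0 clk=0 s6=0 s5=0 s7=0 s2=0 s1=0 s4=0 s0=0 s3=0
t2.Δ1 clk=1 s6=0 s5=0 s7=0 s2=0 s1=0 s4=0 s0=0 s3=0
t2.Δ2 clk=1 s6=0 s5=1 s7=0 s2=0 s1=0 s4=0 s0=0 s3=0
t2.Δ3 clk=1 s6=0 s5=1 s7=0 s2=0 s1=0 s4=1 s0=0 s3=0
t2.Δ4 clk=1 s6=1 s5=1 s7=0 s2=0 s1=0 s4=1 s0=0 s3=0
t2.Δ5 clk=1 s6=1 s5=1 s7=0 s2=1 s1=0 s4=1 s0=0 s3=0
t2.Δ6 clk=1 s6=1 s5=1 s7=0 s2=1 s1=1 s4=1 s0=0 s3=0
t3.Δ0 clk=1 s6=1 s5=1 s7=0 s2=1 s1=1 s4=1 s0=0 s3=0
t3.Δ1 clk=0 s6=1 s5=1 s7=0 s2=1 s1=1 s4=1 s0=0 s3=0
t4.Δ0 clk=0 s6=1 s5=1 s7=0 s2=1 s1=1 s4=1 s0=0 s3=0
t4.Δ1 clk=1 s6=1 s5=1 s7=0 s2=1 s1=1 s4=1 s0=1 s3=0
t4.Δ2 clk=1 s6=0 s5=1 s7=1 s2=1 s1=1 s4=0 s0=1 s3=0
t4.Δ3 clk=1 s6=1 s5=1 s7=1 s2=0 s1=1 s4=0 s0=1 s3=0
t4.Δ4 clk=1 s6=1 s5=1 s7=1 s2=1 s1=0 s4=0 s0=1 s3=0
t4.Δ5 clk=1 s6=1 s5=1 s7=1 s2=1 s1=1 s4=0 s0=1 s3=0
t5.Δ0 clk=1 s6=1 s5=1 s7=1 s2=1 s1=1 s4=0 s0=1 s3=0
t5.Δ1 clk=0 s6=1 s5=1 s7=1 s2=1 s1=1 s4=0 s0=1 s3=1
t5.Δ2 clk=0 s6=1 s5=1 s7=1 s2=1 s1=1 s4=1 s0=1 s3=1
t5.Δ3 clk=0 s6=0 s5=1 s7=1 s2=1 s1=1 s4=1 s0=1 s3=1
t5.Δ4 clk=0 s6=0 s5=1 s7=1 s2=0 s1=1 s4=1 s0=1 s3=1
t5.Δ5 clk=0 s6=0 s5=1 s7=1 s2=0 s1=0 s4=1 s0=1 s3=1
t6.Δ0 clk=0 s6=0 s5=1 s7=1 s2=0 s1=0 s4=1 s0=1 s3=1
t6.Δ1 clk=1 s6=0 s5=1 s7=1 s2=0 s1=0 s4=1 s0=1 s3=1
t6.Δ2 clk=1 s6=0 s5=0 s7=1 s2=0 s1=0 s4=1 s0=1 s3=1
t6.Δ3 clk=1 s6=0 s5=0 s7=1 s2=0 s1=0 s4=0 s0=1 s3=1
t6.Δ4 clk=1 s6=1 s5=0 s7=1 s2=0 s1=0 s4=0 s0=1 s3=1
t6.Δ5 clk=1 s6=1 s5=0 s7=1 s2=1 s1=0 s4=0 s0=1 s3=1

4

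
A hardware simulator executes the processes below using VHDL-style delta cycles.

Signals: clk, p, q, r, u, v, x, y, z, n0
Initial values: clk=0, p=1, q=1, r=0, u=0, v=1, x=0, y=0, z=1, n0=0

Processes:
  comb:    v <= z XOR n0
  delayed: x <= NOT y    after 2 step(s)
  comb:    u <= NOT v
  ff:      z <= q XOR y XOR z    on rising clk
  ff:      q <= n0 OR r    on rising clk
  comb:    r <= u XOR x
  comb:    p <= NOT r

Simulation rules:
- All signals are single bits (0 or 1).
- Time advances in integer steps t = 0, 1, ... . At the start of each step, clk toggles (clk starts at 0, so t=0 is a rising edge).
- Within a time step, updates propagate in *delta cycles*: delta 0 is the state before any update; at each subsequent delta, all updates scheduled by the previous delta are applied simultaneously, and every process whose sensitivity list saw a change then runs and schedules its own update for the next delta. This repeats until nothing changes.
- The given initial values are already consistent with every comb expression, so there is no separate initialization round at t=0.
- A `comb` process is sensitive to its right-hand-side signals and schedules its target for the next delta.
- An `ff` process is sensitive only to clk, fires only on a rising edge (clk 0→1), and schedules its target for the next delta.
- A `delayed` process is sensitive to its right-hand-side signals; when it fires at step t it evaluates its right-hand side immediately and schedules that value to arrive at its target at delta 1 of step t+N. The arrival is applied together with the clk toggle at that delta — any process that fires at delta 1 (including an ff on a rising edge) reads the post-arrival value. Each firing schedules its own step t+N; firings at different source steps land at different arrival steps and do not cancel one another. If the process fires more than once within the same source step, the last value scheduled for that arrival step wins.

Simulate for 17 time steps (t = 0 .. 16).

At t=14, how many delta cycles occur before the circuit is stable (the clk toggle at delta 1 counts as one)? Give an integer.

2

t0.Δ0 p=1 r=0 z=1 y=0 n0=0 clk=0 x=0 u=0 v=1 q=1
t0.Δ1 p=1 r=0 z=1 y=0 n0=0 clk=1 x=0 u=0 v=1 q=1
t0.Δ2 p=1 r=0 z=0 y=0 n0=0 clk=1 x=0 u=0 v=1 q=0
t0.Δ3 p=1 r=0 z=0 y=0 n0=0 clk=1 x=0 u=0 v=0 q=0
t0.Δ4 p=1 r=0 z=0 y=0 n0=0 clk=1 x=0 u=1 v=0 q=0
t0.Δ5 p=1 r=1 z=0 y=0 n0=0 clk=1 x=0 u=1 v=0 q=0
t0.Δ6 p=0 r=1 z=0 y=0 n0=0 clk=1 x=0 u=1 v=0 q=0
t1.Δ0 p=0 r=1 z=0 y=0 n0=0 clk=1 x=0 u=1 v=0 q=0
t1.Δ1 p=0 r=1 z=0 y=0 n0=0 clk=0 x=0 u=1 v=0 q=0
t2.Δ0 p=0 r=1 z=0 y=0 n0=0 clk=0 x=0 u=1 v=0 q=0
t2.Δ1 p=0 r=1 z=0 y=0 n0=0 clk=1 x=0 u=1 v=0 q=0
t2.Δ2 p=0 r=1 z=0 y=0 n0=0 clk=1 x=0 u=1 v=0 q=1
t3.Δ0 p=0 r=1 z=0 y=0 n0=0 clk=1 x=0 u=1 v=0 q=1
t3.Δ1 p=0 r=1 z=0 y=0 n0=0 clk=0 x=0 u=1 v=0 q=1
t4.Δ0 p=0 r=1 z=0 y=0 n0=0 clk=0 x=0 u=1 v=0 q=1
t4.Δ1 p=0 r=1 z=0 y=0 n0=0 clk=1 x=0 u=1 v=0 q=1
t4.Δ2 p=0 r=1 z=1 y=0 n0=0 clk=1 x=0 u=1 v=0 q=1
t4.Δ3 p=0 r=1 z=1 y=0 n0=0 clk=1 x=0 u=1 v=1 q=1
t4.Δ4 p=0 r=1 z=1 y=0 n0=0 clk=1 x=0 u=0 v=1 q=1
t4.Δ5 p=0 r=0 z=1 y=0 n0=0 clk=1 x=0 u=0 v=1 q=1
t4.Δ6 p=1 r=0 z=1 y=0 n0=0 clk=1 x=0 u=0 v=1 q=1
t5.Δ0 p=1 r=0 z=1 y=0 n0=0 clk=1 x=0 u=0 v=1 q=1
t5.Δ1 p=1 r=0 z=1 y=0 n0=0 clk=0 x=0 u=0 v=1 q=1
t6.Δ0 p=1 r=0 z=1 y=0 n0=0 clk=0 x=0 u=0 v=1 q=1
t6.Δ1 p=1 r=0 z=1 y=0 n0=0 clk=1 x=0 u=0 v=1 q=1
t6.Δ2 p=1 r=0 z=0 y=0 n0=0 clk=1 x=0 u=0 v=1 q=0
t6.Δ3 p=1 r=0 z=0 y=0 n0=0 clk=1 x=0 u=0 v=0 q=0
t6.Δ4 p=1 r=0 z=0 y=0 n0=0 clk=1 x=0 u=1 v=0 q=0
t6.Δ5 p=1 r=1 z=0 y=0 n0=0 clk=1 x=0 u=1 v=0 q=0
t6.Δ6 p=0 r=1 z=0 y=0 n0=0 clk=1 x=0 u=1 v=0 q=0
t7.Δ0 p=0 r=1 z=0 y=0 n0=0 clk=1 x=0 u=1 v=0 q=0
t7.Δ1 p=0 r=1 z=0 y=0 n0=0 clk=0 x=0 u=1 v=0 q=0
t8.Δ0 p=0 r=1 z=0 y=0 n0=0 clk=0 x=0 u=1 v=0 q=0
t8.Δ1 p=0 r=1 z=0 y=0 n0=0 clk=1 x=0 u=1 v=0 q=0
t8.Δ2 p=0 r=1 z=0 y=0 n0=0 clk=1 x=0 u=1 v=0 q=1
t9.Δ0 p=0 r=1 z=0 y=0 n0=0 clk=1 x=0 u=1 v=0 q=1
t9.Δ1 p=0 r=1 z=0 y=0 n0=0 clk=0 x=0 u=1 v=0 q=1
t10.Δ0 p=0 r=1 z=0 y=0 n0=0 clk=0 x=0 u=1 v=0 q=1
t10.Δ1 p=0 r=1 z=0 y=0 n0=0 clk=1 x=0 u=1 v=0 q=1
t10.Δ2 p=0 r=1 z=1 y=0 n0=0 clk=1 x=0 u=1 v=0 q=1
t10.Δ3 p=0 r=1 z=1 y=0 n0=0 clk=1 x=0 u=1 v=1 q=1
t10.Δ4 p=0 r=1 z=1 y=0 n0=0 clk=1 x=0 u=0 v=1 q=1
t10.Δ5 p=0 r=0 z=1 y=0 n0=0 clk=1 x=0 u=0 v=1 q=1
t10.Δ6 p=1 r=0 z=1 y=0 n0=0 clk=1 x=0 u=0 v=1 q=1
t11.Δ0 p=1 r=0 z=1 y=0 n0=0 clk=1 x=0 u=0 v=1 q=1
t11.Δ1 p=1 r=0 z=1 y=0 n0=0 clk=0 x=0 u=0 v=1 q=1
t12.Δ0 p=1 r=0 z=1 y=0 n0=0 clk=0 x=0 u=0 v=1 q=1
t12.Δ1 p=1 r=0 z=1 y=0 n0=0 clk=1 x=0 u=0 v=1 q=1
t12.Δ2 p=1 r=0 z=0 y=0 n0=0 clk=1 x=0 u=0 v=1 q=0
t12.Δ3 p=1 r=0 z=0 y=0 n0=0 clk=1 x=0 u=0 v=0 q=0
t12.Δ4 p=1 r=0 z=0 y=0 n0=0 clk=1 x=0 u=1 v=0 q=0
t12.Δ5 p=1 r=1 z=0 y=0 n0=0 clk=1 x=0 u=1 v=0 q=0
t12.Δ6 p=0 r=1 z=0 y=0 n0=0 clk=1 x=0 u=1 v=0 q=0
t13.Δ0 p=0 r=1 z=0 y=0 n0=0 clk=1 x=0 u=1 v=0 q=0
t13.Δ1 p=0 r=1 z=0 y=0 n0=0 clk=0 x=0 u=1 v=0 q=0
t14.Δ0 p=0 r=1 z=0 y=0 n0=0 clk=0 x=0 u=1 v=0 q=0
t14.Δ1 p=0 r=1 z=0 y=0 n0=0 clk=1 x=0 u=1 v=0 q=0
t14.Δ2 p=0 r=1 z=0 y=0 n0=0 clk=1 x=0 u=1 v=0 q=1
t15.Δ0 p=0 r=1 z=0 y=0 n0=0 clk=1 x=0 u=1 v=0 q=1
t15.Δ1 p=0 r=1 z=0 y=0 n0=0 clk=0 x=0 u=1 v=0 q=1
t16.Δ0 p=0 r=1 z=0 y=0 n0=0 clk=0 x=0 u=1 v=0 q=1
t16.Δ1 p=0 r=1 z=0 y=0 n0=0 clk=1 x=0 u=1 v=0 q=1
t16.Δ2 p=0 r=1 z=1 y=0 n0=0 clk=1 x=0 u=1 v=0 q=1
t16.Δ3 p=0 r=1 z=1 y=0 n0=0 clk=1 x=0 u=1 v=1 q=1
t16.Δ4 p=0 r=1 z=1 y=0 n0=0 clk=1 x=0 u=0 v=1 q=1
t16.Δ5 p=0 r=0 z=1 y=0 n0=0 clk=1 x=0 u=0 v=1 q=1
t16.Δ6 p=1 r=0 z=1 y=0 n0=0 clk=1 x=0 u=0 v=1 q=1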